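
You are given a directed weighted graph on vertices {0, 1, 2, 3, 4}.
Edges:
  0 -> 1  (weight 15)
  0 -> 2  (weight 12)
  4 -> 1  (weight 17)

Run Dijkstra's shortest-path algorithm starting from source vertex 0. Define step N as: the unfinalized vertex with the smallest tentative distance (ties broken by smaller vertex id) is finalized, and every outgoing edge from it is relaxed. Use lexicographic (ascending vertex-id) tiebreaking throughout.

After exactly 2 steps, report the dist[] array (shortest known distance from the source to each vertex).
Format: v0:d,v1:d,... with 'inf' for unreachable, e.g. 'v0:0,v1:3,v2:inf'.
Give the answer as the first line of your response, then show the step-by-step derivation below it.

v0:0,v1:15,v2:12,v3:inf,v4:inf

step 1: dist = v0:0,v1:15,v2:12,v3:inf,v4:inf
step 2: dist = v0:0,v1:15,v2:12,v3:inf,v4:inf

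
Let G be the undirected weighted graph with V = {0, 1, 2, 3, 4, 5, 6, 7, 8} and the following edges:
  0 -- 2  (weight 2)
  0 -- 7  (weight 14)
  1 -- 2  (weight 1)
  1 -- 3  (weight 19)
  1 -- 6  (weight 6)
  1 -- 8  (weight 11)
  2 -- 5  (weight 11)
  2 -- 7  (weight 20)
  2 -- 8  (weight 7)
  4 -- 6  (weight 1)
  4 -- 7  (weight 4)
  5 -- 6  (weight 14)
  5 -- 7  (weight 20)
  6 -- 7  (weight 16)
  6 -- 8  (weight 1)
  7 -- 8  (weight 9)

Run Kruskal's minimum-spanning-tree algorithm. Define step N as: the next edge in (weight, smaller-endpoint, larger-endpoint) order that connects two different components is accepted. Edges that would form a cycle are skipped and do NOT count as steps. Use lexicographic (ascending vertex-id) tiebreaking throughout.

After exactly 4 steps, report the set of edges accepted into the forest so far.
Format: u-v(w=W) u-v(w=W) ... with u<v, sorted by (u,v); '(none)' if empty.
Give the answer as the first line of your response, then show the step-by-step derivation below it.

0-2(w=2) 1-2(w=1) 4-6(w=1) 6-8(w=1)

step 1: add edge 1-2 (w=1); MST = {1-2(w=1)}
step 2: add edge 4-6 (w=1); MST = {1-2(w=1) 4-6(w=1)}
step 3: add edge 6-8 (w=1); MST = {1-2(w=1) 4-6(w=1) 6-8(w=1)}
step 4: add edge 0-2 (w=2); MST = {0-2(w=2) 1-2(w=1) 4-6(w=1) 6-8(w=1)}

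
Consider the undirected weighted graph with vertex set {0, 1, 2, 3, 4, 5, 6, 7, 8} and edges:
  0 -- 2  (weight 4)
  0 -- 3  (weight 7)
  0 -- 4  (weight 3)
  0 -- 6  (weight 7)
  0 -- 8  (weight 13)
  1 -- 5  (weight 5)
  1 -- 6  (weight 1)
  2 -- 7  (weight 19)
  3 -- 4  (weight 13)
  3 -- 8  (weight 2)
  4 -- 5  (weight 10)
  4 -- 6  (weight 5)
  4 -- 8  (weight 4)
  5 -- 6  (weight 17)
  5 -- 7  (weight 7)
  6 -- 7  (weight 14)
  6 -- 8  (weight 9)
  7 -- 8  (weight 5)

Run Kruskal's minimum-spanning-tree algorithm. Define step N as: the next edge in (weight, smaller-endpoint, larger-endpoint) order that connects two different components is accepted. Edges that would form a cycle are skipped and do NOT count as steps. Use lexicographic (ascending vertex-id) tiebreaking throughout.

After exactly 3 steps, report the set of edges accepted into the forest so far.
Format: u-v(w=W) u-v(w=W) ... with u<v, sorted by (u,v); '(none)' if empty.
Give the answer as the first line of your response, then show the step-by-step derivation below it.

0-4(w=3) 1-6(w=1) 3-8(w=2)

step 1: add edge 1-6 (w=1); MST = {1-6(w=1)}
step 2: add edge 3-8 (w=2); MST = {1-6(w=1) 3-8(w=2)}
step 3: add edge 0-4 (w=3); MST = {0-4(w=3) 1-6(w=1) 3-8(w=2)}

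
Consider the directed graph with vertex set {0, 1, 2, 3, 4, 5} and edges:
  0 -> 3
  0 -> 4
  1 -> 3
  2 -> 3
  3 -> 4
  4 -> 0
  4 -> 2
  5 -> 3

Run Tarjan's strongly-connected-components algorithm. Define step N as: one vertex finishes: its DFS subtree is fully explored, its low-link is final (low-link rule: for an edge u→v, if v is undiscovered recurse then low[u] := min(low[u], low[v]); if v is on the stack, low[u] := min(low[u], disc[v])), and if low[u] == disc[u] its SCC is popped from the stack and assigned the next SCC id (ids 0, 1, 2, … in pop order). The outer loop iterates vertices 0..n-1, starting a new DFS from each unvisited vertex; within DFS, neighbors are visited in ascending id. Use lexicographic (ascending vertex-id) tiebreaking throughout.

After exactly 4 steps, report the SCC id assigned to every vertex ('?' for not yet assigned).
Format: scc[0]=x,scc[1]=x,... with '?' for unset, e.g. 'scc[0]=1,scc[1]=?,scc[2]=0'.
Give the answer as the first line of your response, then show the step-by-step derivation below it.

scc[0]=0,scc[1]=?,scc[2]=0,scc[3]=0,scc[4]=0,scc[5]=?

step 1: low=(low[0]=0,low[1]=?,low[2]=1,low[3]=1,low[4]=0,low[5]=?); scc=(scc[0]=?,scc[1]=?,scc[2]=?,scc[3]=?,scc[4]=?,scc[5]=?)
step 2: low=(low[0]=0,low[1]=?,low[2]=1,low[3]=1,low[4]=0,low[5]=?); scc=(scc[0]=?,scc[1]=?,scc[2]=?,scc[3]=?,scc[4]=?,scc[5]=?)
step 3: low=(low[0]=0,low[1]=?,low[2]=1,low[3]=0,low[4]=0,low[5]=?); scc=(scc[0]=?,scc[1]=?,scc[2]=?,scc[3]=?,scc[4]=?,scc[5]=?)
step 4: low=(low[0]=0,low[1]=?,low[2]=1,low[3]=0,low[4]=0,low[5]=?); scc=(scc[0]=0,scc[1]=?,scc[2]=0,scc[3]=0,scc[4]=0,scc[5]=?)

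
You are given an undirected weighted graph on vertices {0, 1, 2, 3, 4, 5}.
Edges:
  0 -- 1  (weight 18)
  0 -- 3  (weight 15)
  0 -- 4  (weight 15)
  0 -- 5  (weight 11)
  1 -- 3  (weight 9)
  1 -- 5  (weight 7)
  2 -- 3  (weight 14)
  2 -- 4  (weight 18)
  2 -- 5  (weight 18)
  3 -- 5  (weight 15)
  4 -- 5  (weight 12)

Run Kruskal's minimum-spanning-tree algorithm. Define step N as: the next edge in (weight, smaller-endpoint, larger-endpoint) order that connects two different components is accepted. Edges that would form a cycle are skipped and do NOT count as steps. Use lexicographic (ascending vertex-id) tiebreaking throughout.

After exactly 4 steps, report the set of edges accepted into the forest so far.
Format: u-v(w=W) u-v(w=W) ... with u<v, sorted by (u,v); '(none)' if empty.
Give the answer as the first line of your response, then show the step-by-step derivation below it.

0-5(w=11) 1-3(w=9) 1-5(w=7) 4-5(w=12)

step 1: add edge 1-5 (w=7); MST = {1-5(w=7)}
step 2: add edge 1-3 (w=9); MST = {1-3(w=9) 1-5(w=7)}
step 3: add edge 0-5 (w=11); MST = {0-5(w=11) 1-3(w=9) 1-5(w=7)}
step 4: add edge 4-5 (w=12); MST = {0-5(w=11) 1-3(w=9) 1-5(w=7) 4-5(w=12)}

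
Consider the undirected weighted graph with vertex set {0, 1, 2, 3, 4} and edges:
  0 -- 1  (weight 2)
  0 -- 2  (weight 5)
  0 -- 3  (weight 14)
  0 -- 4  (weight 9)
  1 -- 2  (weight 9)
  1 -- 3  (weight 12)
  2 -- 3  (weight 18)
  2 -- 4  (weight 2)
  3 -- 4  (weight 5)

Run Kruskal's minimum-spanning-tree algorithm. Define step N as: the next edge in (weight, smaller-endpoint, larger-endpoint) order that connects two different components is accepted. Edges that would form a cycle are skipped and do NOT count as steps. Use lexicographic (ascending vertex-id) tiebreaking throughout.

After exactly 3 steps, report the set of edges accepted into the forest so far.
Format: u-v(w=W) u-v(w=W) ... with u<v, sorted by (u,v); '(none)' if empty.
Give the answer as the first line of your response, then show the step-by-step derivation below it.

0-1(w=2) 0-2(w=5) 2-4(w=2)

step 1: add edge 0-1 (w=2); MST = {0-1(w=2)}
step 2: add edge 2-4 (w=2); MST = {0-1(w=2) 2-4(w=2)}
step 3: add edge 0-2 (w=5); MST = {0-1(w=2) 0-2(w=5) 2-4(w=2)}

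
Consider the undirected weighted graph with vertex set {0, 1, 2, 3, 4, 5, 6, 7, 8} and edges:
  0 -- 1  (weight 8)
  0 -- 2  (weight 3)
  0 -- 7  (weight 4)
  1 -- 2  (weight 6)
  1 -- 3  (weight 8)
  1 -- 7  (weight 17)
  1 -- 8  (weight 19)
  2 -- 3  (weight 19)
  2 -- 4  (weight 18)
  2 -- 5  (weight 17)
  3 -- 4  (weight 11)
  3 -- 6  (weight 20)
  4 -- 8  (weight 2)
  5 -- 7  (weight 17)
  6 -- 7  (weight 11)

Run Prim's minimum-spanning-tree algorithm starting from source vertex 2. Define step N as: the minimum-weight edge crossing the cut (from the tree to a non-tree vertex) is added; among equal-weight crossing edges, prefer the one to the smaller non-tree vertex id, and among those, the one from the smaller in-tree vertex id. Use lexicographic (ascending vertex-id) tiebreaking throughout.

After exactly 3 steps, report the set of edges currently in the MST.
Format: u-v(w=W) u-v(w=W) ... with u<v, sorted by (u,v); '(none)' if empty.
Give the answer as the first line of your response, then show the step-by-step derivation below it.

0-2(w=3) 0-7(w=4) 1-2(w=6)

step 1: add edge 0-2 (w=3); MST = {0-2(w=3)}
step 2: add edge 0-7 (w=4); MST = {0-2(w=3) 0-7(w=4)}
step 3: add edge 1-2 (w=6); MST = {0-2(w=3) 0-7(w=4) 1-2(w=6)}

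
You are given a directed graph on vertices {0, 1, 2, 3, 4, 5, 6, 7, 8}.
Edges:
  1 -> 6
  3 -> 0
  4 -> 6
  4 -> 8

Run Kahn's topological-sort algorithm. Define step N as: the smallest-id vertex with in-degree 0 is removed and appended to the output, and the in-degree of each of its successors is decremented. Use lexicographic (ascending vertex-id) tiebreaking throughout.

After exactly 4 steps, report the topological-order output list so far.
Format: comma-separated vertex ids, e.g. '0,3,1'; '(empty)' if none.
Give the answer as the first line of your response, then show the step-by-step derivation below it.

1,2,3,0

step 1: output 1; order=[1]; indeg=(1,0,0,0,0,0,1,0,1)
step 2: output 2; order=[1,2]; indeg=(1,0,0,0,0,0,1,0,1)
step 3: output 3; order=[1,2,3]; indeg=(0,0,0,0,0,0,1,0,1)
step 4: output 0; order=[1,2,3,0]; indeg=(0,0,0,0,0,0,1,0,1)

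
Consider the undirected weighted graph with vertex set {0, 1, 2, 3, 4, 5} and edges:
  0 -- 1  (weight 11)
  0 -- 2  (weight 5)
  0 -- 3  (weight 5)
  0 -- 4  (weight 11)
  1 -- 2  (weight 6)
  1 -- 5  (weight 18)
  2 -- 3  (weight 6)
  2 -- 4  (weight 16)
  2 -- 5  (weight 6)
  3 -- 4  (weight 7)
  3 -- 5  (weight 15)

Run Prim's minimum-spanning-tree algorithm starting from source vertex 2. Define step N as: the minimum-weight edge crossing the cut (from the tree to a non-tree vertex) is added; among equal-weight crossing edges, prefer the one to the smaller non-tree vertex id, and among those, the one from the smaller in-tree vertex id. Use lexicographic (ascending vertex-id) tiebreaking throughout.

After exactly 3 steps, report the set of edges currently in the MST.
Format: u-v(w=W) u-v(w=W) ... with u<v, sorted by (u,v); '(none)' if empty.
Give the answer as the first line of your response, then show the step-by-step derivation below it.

0-2(w=5) 0-3(w=5) 1-2(w=6)

step 1: add edge 0-2 (w=5); MST = {0-2(w=5)}
step 2: add edge 0-3 (w=5); MST = {0-2(w=5) 0-3(w=5)}
step 3: add edge 1-2 (w=6); MST = {0-2(w=5) 0-3(w=5) 1-2(w=6)}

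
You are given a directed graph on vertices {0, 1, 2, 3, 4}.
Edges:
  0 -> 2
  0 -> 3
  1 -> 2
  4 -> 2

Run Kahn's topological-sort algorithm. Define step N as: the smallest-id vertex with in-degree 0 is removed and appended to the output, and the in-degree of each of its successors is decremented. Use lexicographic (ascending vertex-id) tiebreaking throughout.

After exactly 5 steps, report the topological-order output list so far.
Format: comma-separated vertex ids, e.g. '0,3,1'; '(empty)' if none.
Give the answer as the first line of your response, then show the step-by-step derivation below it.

0,1,3,4,2

step 1: output 0; order=[0]; indeg=(0,0,2,0,0)
step 2: output 1; order=[0,1]; indeg=(0,0,1,0,0)
step 3: output 3; order=[0,1,3]; indeg=(0,0,1,0,0)
step 4: output 4; order=[0,1,3,4]; indeg=(0,0,0,0,0)
step 5: output 2; order=[0,1,3,4,2]; indeg=(0,0,0,0,0)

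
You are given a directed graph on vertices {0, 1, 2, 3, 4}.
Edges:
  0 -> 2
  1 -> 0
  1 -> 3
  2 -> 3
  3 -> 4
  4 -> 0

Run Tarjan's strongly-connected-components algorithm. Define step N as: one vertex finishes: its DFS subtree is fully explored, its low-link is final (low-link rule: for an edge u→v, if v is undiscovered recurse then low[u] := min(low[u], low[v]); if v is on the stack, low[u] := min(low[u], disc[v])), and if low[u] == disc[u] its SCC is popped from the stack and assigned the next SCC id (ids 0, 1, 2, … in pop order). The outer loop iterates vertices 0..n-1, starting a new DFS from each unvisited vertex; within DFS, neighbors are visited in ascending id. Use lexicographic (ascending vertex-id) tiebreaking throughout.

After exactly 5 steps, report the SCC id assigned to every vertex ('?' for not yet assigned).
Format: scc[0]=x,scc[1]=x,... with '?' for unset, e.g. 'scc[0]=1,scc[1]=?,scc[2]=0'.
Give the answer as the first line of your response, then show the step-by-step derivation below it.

scc[0]=0,scc[1]=1,scc[2]=0,scc[3]=0,scc[4]=0

step 1: low=(low[0]=0,low[1]=?,low[2]=1,low[3]=2,low[4]=0); scc=(scc[0]=?,scc[1]=?,scc[2]=?,scc[3]=?,scc[4]=?)
step 2: low=(low[0]=0,low[1]=?,low[2]=1,low[3]=0,low[4]=0); scc=(scc[0]=?,scc[1]=?,scc[2]=?,scc[3]=?,scc[4]=?)
step 3: low=(low[0]=0,low[1]=?,low[2]=0,low[3]=0,low[4]=0); scc=(scc[0]=?,scc[1]=?,scc[2]=?,scc[3]=?,scc[4]=?)
step 4: low=(low[0]=0,low[1]=?,low[2]=0,low[3]=0,low[4]=0); scc=(scc[0]=0,scc[1]=?,scc[2]=0,scc[3]=0,scc[4]=0)
step 5: low=(low[0]=0,low[1]=4,low[2]=0,low[3]=0,low[4]=0); scc=(scc[0]=0,scc[1]=1,scc[2]=0,scc[3]=0,scc[4]=0)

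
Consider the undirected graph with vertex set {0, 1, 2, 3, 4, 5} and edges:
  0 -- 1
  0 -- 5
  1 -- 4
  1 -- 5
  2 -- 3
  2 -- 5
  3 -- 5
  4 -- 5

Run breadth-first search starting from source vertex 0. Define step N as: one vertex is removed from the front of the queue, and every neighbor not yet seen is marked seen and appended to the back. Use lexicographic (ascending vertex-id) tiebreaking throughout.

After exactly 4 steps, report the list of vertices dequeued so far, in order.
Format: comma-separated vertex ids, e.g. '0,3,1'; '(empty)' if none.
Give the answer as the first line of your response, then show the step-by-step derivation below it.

0,1,5,4

step 1: dequeue 0; queue=[1,5]; order=0
step 2: dequeue 1; queue=[5,4]; order=0,1
step 3: dequeue 5; queue=[4,2,3]; order=0,1,5
step 4: dequeue 4; queue=[2,3]; order=0,1,5,4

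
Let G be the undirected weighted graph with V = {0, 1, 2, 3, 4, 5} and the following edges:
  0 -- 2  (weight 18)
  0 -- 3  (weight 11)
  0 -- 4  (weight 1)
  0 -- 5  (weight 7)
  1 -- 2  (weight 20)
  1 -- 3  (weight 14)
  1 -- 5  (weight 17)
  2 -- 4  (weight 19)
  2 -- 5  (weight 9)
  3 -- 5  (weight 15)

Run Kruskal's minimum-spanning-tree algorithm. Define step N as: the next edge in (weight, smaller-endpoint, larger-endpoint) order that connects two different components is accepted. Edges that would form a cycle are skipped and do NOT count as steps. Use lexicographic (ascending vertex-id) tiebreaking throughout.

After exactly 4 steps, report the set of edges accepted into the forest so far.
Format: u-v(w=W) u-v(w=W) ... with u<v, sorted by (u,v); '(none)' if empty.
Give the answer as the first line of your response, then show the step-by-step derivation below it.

0-3(w=11) 0-4(w=1) 0-5(w=7) 2-5(w=9)

step 1: add edge 0-4 (w=1); MST = {0-4(w=1)}
step 2: add edge 0-5 (w=7); MST = {0-4(w=1) 0-5(w=7)}
step 3: add edge 2-5 (w=9); MST = {0-4(w=1) 0-5(w=7) 2-5(w=9)}
step 4: add edge 0-3 (w=11); MST = {0-3(w=11) 0-4(w=1) 0-5(w=7) 2-5(w=9)}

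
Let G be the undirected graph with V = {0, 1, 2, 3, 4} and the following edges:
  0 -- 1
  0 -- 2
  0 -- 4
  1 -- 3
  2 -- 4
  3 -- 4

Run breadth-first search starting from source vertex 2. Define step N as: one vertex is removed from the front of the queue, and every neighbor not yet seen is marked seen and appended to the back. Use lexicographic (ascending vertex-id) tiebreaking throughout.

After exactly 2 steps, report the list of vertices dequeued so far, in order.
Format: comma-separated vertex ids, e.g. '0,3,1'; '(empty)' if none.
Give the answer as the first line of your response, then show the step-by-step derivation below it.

2,0

step 1: dequeue 2; queue=[0,4]; order=2
step 2: dequeue 0; queue=[4,1]; order=2,0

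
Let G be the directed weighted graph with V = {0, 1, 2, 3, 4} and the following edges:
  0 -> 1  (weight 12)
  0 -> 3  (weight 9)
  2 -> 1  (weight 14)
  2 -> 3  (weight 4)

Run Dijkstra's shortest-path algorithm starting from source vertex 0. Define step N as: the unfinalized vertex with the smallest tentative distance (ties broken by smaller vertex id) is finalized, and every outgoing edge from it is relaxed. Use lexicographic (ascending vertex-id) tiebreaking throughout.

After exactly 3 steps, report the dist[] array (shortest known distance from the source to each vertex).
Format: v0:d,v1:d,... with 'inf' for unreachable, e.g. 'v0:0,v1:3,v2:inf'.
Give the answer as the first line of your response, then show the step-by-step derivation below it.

v0:0,v1:12,v2:inf,v3:9,v4:inf

step 1: dist = v0:0,v1:12,v2:inf,v3:9,v4:inf
step 2: dist = v0:0,v1:12,v2:inf,v3:9,v4:inf
step 3: dist = v0:0,v1:12,v2:inf,v3:9,v4:inf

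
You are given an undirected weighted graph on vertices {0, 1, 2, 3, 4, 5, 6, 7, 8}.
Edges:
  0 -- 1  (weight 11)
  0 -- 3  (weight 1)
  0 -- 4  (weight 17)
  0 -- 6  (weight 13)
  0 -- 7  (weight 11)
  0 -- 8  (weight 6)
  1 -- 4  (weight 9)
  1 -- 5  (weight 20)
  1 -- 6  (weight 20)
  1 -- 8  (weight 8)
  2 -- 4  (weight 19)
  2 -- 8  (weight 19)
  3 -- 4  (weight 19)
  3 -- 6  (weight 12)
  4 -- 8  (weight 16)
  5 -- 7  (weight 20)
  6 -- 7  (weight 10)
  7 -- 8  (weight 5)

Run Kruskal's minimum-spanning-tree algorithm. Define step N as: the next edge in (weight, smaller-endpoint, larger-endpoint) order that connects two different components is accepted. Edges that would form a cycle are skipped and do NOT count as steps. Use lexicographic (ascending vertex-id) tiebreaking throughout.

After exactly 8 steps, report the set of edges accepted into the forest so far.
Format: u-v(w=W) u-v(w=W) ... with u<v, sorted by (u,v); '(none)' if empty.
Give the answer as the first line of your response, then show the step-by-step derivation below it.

0-3(w=1) 0-8(w=6) 1-4(w=9) 1-5(w=20) 1-8(w=8) 2-4(w=19) 6-7(w=10) 7-8(w=5)

step 1: add edge 0-3 (w=1); MST = {0-3(w=1)}
step 2: add edge 7-8 (w=5); MST = {0-3(w=1) 7-8(w=5)}
step 3: add edge 0-8 (w=6); MST = {0-3(w=1) 0-8(w=6) 7-8(w=5)}
step 4: add edge 1-8 (w=8); MST = {0-3(w=1) 0-8(w=6) 1-8(w=8) 7-8(w=5)}
step 5: add edge 1-4 (w=9); MST = {0-3(w=1) 0-8(w=6) 1-4(w=9) 1-8(w=8) 7-8(w=5)}
step 6: add edge 6-7 (w=10); MST = {0-3(w=1) 0-8(w=6) 1-4(w=9) 1-8(w=8) 6-7(w=10) 7-8(w=5)}
step 7: add edge 2-4 (w=19); MST = {0-3(w=1) 0-8(w=6) 1-4(w=9) 1-8(w=8) 2-4(w=19) 6-7(w=10) 7-8(w=5)}
step 8: add edge 1-5 (w=20); MST = {0-3(w=1) 0-8(w=6) 1-4(w=9) 1-5(w=20) 1-8(w=8) 2-4(w=19) 6-7(w=10) 7-8(w=5)}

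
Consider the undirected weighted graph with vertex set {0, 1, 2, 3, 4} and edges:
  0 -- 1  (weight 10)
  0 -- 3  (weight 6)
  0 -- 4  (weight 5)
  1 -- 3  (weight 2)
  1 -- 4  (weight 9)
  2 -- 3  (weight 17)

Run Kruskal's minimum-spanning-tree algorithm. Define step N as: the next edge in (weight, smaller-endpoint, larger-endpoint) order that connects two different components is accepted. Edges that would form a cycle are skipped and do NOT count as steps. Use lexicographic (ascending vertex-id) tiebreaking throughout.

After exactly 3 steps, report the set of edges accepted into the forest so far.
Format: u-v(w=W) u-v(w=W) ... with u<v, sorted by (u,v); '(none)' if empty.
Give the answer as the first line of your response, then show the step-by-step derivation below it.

0-3(w=6) 0-4(w=5) 1-3(w=2)

step 1: add edge 1-3 (w=2); MST = {1-3(w=2)}
step 2: add edge 0-4 (w=5); MST = {0-4(w=5) 1-3(w=2)}
step 3: add edge 0-3 (w=6); MST = {0-3(w=6) 0-4(w=5) 1-3(w=2)}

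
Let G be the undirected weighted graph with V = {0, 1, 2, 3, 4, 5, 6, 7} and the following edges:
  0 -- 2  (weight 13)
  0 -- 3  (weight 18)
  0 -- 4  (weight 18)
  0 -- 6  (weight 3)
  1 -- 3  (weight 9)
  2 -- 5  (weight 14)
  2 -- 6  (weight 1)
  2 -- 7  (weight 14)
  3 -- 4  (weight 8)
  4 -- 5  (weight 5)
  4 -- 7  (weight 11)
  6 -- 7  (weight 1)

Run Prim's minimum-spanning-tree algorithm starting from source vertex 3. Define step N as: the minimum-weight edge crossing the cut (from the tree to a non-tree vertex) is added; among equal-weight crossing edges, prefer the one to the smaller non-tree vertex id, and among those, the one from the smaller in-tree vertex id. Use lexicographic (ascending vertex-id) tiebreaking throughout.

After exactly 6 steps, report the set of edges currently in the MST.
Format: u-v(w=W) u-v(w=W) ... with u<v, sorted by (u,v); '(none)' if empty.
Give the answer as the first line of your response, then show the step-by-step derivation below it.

1-3(w=9) 2-6(w=1) 3-4(w=8) 4-5(w=5) 4-7(w=11) 6-7(w=1)

step 1: add edge 3-4 (w=8); MST = {3-4(w=8)}
step 2: add edge 4-5 (w=5); MST = {3-4(w=8) 4-5(w=5)}
step 3: add edge 1-3 (w=9); MST = {1-3(w=9) 3-4(w=8) 4-5(w=5)}
step 4: add edge 4-7 (w=11); MST = {1-3(w=9) 3-4(w=8) 4-5(w=5) 4-7(w=11)}
step 5: add edge 6-7 (w=1); MST = {1-3(w=9) 3-4(w=8) 4-5(w=5) 4-7(w=11) 6-7(w=1)}
step 6: add edge 2-6 (w=1); MST = {1-3(w=9) 2-6(w=1) 3-4(w=8) 4-5(w=5) 4-7(w=11) 6-7(w=1)}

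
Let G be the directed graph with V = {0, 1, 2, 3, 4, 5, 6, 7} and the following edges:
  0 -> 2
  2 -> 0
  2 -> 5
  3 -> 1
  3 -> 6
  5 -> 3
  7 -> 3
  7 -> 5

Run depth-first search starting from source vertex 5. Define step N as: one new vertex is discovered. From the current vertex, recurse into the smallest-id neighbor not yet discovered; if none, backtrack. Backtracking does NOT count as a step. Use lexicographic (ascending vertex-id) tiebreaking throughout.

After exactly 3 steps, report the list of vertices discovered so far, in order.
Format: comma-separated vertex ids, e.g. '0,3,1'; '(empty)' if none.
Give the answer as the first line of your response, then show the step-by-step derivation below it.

5,3,1

step 1: discover 5; path=5; order=5
step 2: discover 3; path=5>3; order=5,3
step 3: discover 1; path=5>3>1; order=5,3,1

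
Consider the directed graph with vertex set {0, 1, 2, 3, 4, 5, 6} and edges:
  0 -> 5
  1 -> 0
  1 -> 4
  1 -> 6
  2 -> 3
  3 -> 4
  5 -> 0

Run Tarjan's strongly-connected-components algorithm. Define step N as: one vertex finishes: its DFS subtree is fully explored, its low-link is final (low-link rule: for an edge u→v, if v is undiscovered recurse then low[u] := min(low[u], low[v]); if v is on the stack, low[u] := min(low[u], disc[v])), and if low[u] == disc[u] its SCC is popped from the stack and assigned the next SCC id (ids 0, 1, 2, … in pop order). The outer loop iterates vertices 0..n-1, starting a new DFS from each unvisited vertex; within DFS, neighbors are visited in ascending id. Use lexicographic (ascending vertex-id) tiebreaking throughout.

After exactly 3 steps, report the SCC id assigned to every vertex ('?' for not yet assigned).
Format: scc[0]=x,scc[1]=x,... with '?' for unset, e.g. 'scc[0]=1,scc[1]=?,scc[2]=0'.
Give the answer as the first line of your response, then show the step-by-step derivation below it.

scc[0]=0,scc[1]=?,scc[2]=?,scc[3]=?,scc[4]=1,scc[5]=0,scc[6]=?

step 1: low=(low[0]=0,low[1]=?,low[2]=?,low[3]=?,low[4]=?,low[5]=0,low[6]=?); scc=(scc[0]=?,scc[1]=?,scc[2]=?,scc[3]=?,scc[4]=?,scc[5]=?,scc[6]=?)
step 2: low=(low[0]=0,low[1]=?,low[2]=?,low[3]=?,low[4]=?,low[5]=0,low[6]=?); scc=(scc[0]=0,scc[1]=?,scc[2]=?,scc[3]=?,scc[4]=?,scc[5]=0,scc[6]=?)
step 3: low=(low[0]=0,low[1]=2,low[2]=?,low[3]=?,low[4]=3,low[5]=0,low[6]=?); scc=(scc[0]=0,scc[1]=?,scc[2]=?,scc[3]=?,scc[4]=1,scc[5]=0,scc[6]=?)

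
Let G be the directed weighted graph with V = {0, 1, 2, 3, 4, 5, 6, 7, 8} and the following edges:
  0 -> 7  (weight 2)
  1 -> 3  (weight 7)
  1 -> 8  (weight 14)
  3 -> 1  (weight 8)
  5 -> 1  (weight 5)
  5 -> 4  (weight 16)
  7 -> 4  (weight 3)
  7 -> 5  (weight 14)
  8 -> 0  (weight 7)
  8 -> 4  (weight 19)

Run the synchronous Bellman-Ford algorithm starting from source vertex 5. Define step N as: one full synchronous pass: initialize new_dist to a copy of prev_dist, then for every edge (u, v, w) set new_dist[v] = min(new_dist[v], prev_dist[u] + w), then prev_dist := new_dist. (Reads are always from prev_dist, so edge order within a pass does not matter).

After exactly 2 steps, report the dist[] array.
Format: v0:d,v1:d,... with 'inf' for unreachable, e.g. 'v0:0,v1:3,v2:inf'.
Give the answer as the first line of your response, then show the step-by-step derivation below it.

v0:inf,v1:5,v2:inf,v3:12,v4:16,v5:0,v6:inf,v7:inf,v8:19

step 1: dist = v0:inf,v1:5,v2:inf,v3:inf,v4:16,v5:0,v6:inf,v7:inf,v8:inf
step 2: dist = v0:inf,v1:5,v2:inf,v3:12,v4:16,v5:0,v6:inf,v7:inf,v8:19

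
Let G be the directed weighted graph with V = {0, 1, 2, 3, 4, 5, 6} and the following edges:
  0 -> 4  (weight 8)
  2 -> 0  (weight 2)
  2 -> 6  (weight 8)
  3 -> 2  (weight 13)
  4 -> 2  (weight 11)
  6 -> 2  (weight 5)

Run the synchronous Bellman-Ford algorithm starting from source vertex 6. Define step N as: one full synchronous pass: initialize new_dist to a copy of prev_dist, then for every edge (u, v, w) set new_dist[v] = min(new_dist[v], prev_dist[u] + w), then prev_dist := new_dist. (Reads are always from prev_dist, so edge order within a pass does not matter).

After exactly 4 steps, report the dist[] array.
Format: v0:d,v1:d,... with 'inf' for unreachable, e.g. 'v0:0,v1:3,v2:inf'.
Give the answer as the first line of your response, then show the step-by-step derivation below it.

v0:7,v1:inf,v2:5,v3:inf,v4:15,v5:inf,v6:0

step 1: dist = v0:inf,v1:inf,v2:5,v3:inf,v4:inf,v5:inf,v6:0
step 2: dist = v0:7,v1:inf,v2:5,v3:inf,v4:inf,v5:inf,v6:0
step 3: dist = v0:7,v1:inf,v2:5,v3:inf,v4:15,v5:inf,v6:0
step 4: dist = v0:7,v1:inf,v2:5,v3:inf,v4:15,v5:inf,v6:0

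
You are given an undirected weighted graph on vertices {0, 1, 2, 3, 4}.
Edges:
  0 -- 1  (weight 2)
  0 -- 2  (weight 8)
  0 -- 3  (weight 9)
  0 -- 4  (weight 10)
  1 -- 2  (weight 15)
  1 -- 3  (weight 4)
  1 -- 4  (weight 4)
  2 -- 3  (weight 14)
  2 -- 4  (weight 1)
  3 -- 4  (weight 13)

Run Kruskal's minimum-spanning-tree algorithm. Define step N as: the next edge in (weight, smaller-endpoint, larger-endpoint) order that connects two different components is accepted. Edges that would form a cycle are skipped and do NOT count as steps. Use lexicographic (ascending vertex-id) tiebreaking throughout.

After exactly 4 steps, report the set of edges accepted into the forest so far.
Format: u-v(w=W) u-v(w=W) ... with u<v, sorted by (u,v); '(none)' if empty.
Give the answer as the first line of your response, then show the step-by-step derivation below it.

0-1(w=2) 1-3(w=4) 1-4(w=4) 2-4(w=1)

step 1: add edge 2-4 (w=1); MST = {2-4(w=1)}
step 2: add edge 0-1 (w=2); MST = {0-1(w=2) 2-4(w=1)}
step 3: add edge 1-3 (w=4); MST = {0-1(w=2) 1-3(w=4) 2-4(w=1)}
step 4: add edge 1-4 (w=4); MST = {0-1(w=2) 1-3(w=4) 1-4(w=4) 2-4(w=1)}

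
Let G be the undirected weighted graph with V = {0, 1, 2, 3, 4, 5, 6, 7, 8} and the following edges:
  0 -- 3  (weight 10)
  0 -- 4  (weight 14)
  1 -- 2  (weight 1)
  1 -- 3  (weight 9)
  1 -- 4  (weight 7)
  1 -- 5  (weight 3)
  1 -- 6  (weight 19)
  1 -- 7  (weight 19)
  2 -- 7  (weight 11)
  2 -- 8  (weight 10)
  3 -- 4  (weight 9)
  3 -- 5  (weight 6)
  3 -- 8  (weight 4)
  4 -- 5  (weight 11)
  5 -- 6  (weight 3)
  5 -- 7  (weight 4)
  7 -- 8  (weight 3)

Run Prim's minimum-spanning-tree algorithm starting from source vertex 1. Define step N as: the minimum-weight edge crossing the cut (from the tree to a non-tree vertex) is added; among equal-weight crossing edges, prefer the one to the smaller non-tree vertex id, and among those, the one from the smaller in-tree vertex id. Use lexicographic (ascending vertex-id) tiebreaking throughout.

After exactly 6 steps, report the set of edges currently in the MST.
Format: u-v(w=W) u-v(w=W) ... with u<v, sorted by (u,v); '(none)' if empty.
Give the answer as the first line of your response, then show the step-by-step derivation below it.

1-2(w=1) 1-5(w=3) 3-8(w=4) 5-6(w=3) 5-7(w=4) 7-8(w=3)

step 1: add edge 1-2 (w=1); MST = {1-2(w=1)}
step 2: add edge 1-5 (w=3); MST = {1-2(w=1) 1-5(w=3)}
step 3: add edge 5-6 (w=3); MST = {1-2(w=1) 1-5(w=3) 5-6(w=3)}
step 4: add edge 5-7 (w=4); MST = {1-2(w=1) 1-5(w=3) 5-6(w=3) 5-7(w=4)}
step 5: add edge 7-8 (w=3); MST = {1-2(w=1) 1-5(w=3) 5-6(w=3) 5-7(w=4) 7-8(w=3)}
step 6: add edge 3-8 (w=4); MST = {1-2(w=1) 1-5(w=3) 3-8(w=4) 5-6(w=3) 5-7(w=4) 7-8(w=3)}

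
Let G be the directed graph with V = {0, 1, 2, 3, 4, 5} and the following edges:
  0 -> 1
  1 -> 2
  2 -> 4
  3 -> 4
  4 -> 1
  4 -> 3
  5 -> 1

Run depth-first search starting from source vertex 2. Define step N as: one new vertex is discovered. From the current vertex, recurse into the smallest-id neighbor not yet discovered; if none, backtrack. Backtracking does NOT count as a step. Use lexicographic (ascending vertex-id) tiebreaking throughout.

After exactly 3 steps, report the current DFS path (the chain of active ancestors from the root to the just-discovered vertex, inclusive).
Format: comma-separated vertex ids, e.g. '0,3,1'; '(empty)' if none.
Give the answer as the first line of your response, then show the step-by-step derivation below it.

2,4,1

step 1: discover 2; path=2; order=2
step 2: discover 4; path=2>4; order=2,4
step 3: discover 1; path=2>4>1; order=2,4,1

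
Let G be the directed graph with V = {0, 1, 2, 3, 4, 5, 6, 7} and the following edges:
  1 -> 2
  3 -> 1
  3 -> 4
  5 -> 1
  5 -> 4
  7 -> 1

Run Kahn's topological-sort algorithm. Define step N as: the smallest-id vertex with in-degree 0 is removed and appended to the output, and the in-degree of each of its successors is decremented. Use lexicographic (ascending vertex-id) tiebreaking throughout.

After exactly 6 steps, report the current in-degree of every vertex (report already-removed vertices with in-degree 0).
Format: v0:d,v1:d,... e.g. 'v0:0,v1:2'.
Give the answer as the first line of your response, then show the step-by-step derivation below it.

v0:0,v1:0,v2:1,v3:0,v4:0,v5:0,v6:0,v7:0

step 1: output 0; order=[0]; indeg=(0,3,1,0,2,0,0,0)
step 2: output 3; order=[0,3]; indeg=(0,2,1,0,1,0,0,0)
step 3: output 5; order=[0,3,5]; indeg=(0,1,1,0,0,0,0,0)
step 4: output 4; order=[0,3,5,4]; indeg=(0,1,1,0,0,0,0,0)
step 5: output 6; order=[0,3,5,4,6]; indeg=(0,1,1,0,0,0,0,0)
step 6: output 7; order=[0,3,5,4,6,7]; indeg=(0,0,1,0,0,0,0,0)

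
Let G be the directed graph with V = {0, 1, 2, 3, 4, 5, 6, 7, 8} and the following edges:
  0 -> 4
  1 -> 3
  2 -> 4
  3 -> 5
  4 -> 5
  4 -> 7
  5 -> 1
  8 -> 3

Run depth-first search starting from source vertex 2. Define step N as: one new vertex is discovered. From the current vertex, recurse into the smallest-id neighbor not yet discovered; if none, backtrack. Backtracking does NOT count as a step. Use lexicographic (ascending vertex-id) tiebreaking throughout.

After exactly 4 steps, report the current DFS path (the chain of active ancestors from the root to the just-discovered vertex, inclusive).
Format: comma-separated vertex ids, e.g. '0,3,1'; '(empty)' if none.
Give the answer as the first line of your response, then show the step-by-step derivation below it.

2,4,5,1

step 1: discover 2; path=2; order=2
step 2: discover 4; path=2>4; order=2,4
step 3: discover 5; path=2>4>5; order=2,4,5
step 4: discover 1; path=2>4>5>1; order=2,4,5,1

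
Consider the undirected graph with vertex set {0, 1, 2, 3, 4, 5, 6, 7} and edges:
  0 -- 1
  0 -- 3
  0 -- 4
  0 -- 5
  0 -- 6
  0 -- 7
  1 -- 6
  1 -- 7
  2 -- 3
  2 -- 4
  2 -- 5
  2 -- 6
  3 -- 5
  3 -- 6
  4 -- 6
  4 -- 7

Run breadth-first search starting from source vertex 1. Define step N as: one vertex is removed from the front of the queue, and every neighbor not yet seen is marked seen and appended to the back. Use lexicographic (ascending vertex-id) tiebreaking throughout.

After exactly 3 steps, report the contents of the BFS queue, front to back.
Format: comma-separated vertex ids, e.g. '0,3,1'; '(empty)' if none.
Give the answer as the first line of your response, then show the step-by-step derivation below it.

7,3,4,5,2

step 1: dequeue 1; queue=[0,6,7]; order=1
step 2: dequeue 0; queue=[6,7,3,4,5]; order=1,0
step 3: dequeue 6; queue=[7,3,4,5,2]; order=1,0,6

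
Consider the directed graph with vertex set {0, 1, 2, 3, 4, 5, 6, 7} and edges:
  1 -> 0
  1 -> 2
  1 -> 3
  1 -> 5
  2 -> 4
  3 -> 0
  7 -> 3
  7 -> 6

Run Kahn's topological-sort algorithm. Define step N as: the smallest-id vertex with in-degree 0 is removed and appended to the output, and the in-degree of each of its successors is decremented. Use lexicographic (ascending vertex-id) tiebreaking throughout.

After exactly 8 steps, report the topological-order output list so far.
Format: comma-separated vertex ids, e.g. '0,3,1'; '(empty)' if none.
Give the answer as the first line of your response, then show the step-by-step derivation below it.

1,2,4,5,7,3,0,6

step 1: output 1; order=[1]; indeg=(1,0,0,1,1,0,1,0)
step 2: output 2; order=[1,2]; indeg=(1,0,0,1,0,0,1,0)
step 3: output 4; order=[1,2,4]; indeg=(1,0,0,1,0,0,1,0)
step 4: output 5; order=[1,2,4,5]; indeg=(1,0,0,1,0,0,1,0)
step 5: output 7; order=[1,2,4,5,7]; indeg=(1,0,0,0,0,0,0,0)
step 6: output 3; order=[1,2,4,5,7,3]; indeg=(0,0,0,0,0,0,0,0)
step 7: output 0; order=[1,2,4,5,7,3,0]; indeg=(0,0,0,0,0,0,0,0)
step 8: output 6; order=[1,2,4,5,7,3,0,6]; indeg=(0,0,0,0,0,0,0,0)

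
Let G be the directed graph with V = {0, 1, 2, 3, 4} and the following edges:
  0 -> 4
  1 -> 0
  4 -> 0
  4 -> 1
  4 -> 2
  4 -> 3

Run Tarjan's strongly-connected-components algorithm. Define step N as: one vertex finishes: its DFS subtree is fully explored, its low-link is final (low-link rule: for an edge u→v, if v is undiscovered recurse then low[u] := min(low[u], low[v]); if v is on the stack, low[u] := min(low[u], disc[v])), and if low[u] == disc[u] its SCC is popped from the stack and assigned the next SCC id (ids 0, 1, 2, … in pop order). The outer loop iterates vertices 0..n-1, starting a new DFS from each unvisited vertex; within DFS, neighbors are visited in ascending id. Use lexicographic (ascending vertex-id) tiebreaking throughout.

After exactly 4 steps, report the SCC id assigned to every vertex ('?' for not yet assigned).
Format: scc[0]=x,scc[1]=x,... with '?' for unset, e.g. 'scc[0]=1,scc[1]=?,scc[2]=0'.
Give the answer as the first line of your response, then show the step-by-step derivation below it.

scc[0]=?,scc[1]=?,scc[2]=0,scc[3]=1,scc[4]=?

step 1: low=(low[0]=0,low[1]=0,low[2]=?,low[3]=?,low[4]=0); scc=(scc[0]=?,scc[1]=?,scc[2]=?,scc[3]=?,scc[4]=?)
step 2: low=(low[0]=0,low[1]=0,low[2]=3,low[3]=?,low[4]=0); scc=(scc[0]=?,scc[1]=?,scc[2]=0,scc[3]=?,scc[4]=?)
step 3: low=(low[0]=0,low[1]=0,low[2]=3,low[3]=4,low[4]=0); scc=(scc[0]=?,scc[1]=?,scc[2]=0,scc[3]=1,scc[4]=?)
step 4: low=(low[0]=0,low[1]=0,low[2]=3,low[3]=4,low[4]=0); scc=(scc[0]=?,scc[1]=?,scc[2]=0,scc[3]=1,scc[4]=?)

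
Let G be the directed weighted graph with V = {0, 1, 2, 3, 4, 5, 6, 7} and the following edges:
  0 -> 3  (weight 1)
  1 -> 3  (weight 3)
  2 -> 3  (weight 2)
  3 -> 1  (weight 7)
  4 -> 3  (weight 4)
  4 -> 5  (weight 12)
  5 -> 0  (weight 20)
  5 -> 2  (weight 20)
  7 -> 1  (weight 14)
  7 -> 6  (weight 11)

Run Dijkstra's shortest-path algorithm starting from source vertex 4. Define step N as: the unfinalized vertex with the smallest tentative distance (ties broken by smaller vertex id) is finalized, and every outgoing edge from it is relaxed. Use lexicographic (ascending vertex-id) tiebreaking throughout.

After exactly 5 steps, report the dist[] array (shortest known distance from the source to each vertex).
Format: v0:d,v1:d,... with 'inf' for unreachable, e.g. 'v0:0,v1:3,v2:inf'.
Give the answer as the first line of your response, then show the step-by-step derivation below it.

v0:32,v1:11,v2:32,v3:4,v4:0,v5:12,v6:inf,v7:inf

step 1: dist = v0:inf,v1:inf,v2:inf,v3:4,v4:0,v5:12,v6:inf,v7:inf
step 2: dist = v0:inf,v1:11,v2:inf,v3:4,v4:0,v5:12,v6:inf,v7:inf
step 3: dist = v0:inf,v1:11,v2:inf,v3:4,v4:0,v5:12,v6:inf,v7:inf
step 4: dist = v0:32,v1:11,v2:32,v3:4,v4:0,v5:12,v6:inf,v7:inf
step 5: dist = v0:32,v1:11,v2:32,v3:4,v4:0,v5:12,v6:inf,v7:inf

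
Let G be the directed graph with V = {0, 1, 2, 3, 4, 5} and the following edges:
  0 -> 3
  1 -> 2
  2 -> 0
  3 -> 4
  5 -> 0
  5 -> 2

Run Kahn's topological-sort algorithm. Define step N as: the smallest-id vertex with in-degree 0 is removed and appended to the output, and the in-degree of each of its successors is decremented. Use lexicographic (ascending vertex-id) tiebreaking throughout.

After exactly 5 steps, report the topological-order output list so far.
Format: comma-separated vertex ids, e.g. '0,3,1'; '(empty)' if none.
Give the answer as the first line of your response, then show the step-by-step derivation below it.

1,5,2,0,3

step 1: output 1; order=[1]; indeg=(2,0,1,1,1,0)
step 2: output 5; order=[1,5]; indeg=(1,0,0,1,1,0)
step 3: output 2; order=[1,5,2]; indeg=(0,0,0,1,1,0)
step 4: output 0; order=[1,5,2,0]; indeg=(0,0,0,0,1,0)
step 5: output 3; order=[1,5,2,0,3]; indeg=(0,0,0,0,0,0)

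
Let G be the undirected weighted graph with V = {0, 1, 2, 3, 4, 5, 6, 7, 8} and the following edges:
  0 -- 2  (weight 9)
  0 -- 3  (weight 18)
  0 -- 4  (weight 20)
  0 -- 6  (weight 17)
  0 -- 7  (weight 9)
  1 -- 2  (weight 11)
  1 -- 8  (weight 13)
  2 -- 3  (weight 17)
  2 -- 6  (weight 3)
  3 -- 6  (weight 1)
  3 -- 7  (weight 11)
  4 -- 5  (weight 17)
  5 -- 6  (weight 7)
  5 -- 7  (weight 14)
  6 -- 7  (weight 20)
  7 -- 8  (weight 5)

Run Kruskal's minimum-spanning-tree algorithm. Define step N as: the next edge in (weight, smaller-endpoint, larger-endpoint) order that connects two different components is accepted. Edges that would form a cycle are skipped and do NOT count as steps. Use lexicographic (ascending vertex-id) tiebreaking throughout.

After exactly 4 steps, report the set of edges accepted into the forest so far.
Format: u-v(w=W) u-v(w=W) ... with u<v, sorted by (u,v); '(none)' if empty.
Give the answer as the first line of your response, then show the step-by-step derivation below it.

2-6(w=3) 3-6(w=1) 5-6(w=7) 7-8(w=5)

step 1: add edge 3-6 (w=1); MST = {3-6(w=1)}
step 2: add edge 2-6 (w=3); MST = {2-6(w=3) 3-6(w=1)}
step 3: add edge 7-8 (w=5); MST = {2-6(w=3) 3-6(w=1) 7-8(w=5)}
step 4: add edge 5-6 (w=7); MST = {2-6(w=3) 3-6(w=1) 5-6(w=7) 7-8(w=5)}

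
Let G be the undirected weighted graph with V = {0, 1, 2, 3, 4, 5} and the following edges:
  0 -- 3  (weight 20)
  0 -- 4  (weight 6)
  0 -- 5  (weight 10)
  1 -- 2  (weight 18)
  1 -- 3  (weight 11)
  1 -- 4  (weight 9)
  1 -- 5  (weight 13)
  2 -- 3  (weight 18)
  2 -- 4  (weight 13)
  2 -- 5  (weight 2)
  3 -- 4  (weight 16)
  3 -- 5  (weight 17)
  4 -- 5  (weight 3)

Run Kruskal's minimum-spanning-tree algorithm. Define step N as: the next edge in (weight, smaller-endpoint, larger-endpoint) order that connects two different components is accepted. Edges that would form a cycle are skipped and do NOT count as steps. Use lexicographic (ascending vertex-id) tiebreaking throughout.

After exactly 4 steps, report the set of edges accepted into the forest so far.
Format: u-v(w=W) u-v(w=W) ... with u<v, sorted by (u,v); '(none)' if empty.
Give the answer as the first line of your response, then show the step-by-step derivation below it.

0-4(w=6) 1-4(w=9) 2-5(w=2) 4-5(w=3)

step 1: add edge 2-5 (w=2); MST = {2-5(w=2)}
step 2: add edge 4-5 (w=3); MST = {2-5(w=2) 4-5(w=3)}
step 3: add edge 0-4 (w=6); MST = {0-4(w=6) 2-5(w=2) 4-5(w=3)}
step 4: add edge 1-4 (w=9); MST = {0-4(w=6) 1-4(w=9) 2-5(w=2) 4-5(w=3)}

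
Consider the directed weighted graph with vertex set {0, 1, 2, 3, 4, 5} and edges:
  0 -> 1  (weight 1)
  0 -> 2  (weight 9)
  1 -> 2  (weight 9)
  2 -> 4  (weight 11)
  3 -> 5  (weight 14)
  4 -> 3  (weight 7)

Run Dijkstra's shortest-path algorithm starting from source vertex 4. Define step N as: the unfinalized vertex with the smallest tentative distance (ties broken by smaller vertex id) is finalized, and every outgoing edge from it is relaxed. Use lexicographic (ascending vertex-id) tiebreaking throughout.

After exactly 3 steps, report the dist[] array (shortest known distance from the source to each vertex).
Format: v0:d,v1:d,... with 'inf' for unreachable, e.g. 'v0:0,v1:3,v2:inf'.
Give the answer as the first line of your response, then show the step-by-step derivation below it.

v0:inf,v1:inf,v2:inf,v3:7,v4:0,v5:21

step 1: dist = v0:inf,v1:inf,v2:inf,v3:7,v4:0,v5:inf
step 2: dist = v0:inf,v1:inf,v2:inf,v3:7,v4:0,v5:21
step 3: dist = v0:inf,v1:inf,v2:inf,v3:7,v4:0,v5:21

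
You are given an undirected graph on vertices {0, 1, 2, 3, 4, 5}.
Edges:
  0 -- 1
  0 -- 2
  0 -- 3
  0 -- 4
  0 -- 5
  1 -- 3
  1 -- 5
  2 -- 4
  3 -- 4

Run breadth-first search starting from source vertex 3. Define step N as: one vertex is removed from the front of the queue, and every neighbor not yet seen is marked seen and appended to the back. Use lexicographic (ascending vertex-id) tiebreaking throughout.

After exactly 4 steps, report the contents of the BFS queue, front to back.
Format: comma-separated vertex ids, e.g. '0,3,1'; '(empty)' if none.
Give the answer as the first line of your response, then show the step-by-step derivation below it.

2,5

step 1: dequeue 3; queue=[0,1,4]; order=3
step 2: dequeue 0; queue=[1,4,2,5]; order=3,0
step 3: dequeue 1; queue=[4,2,5]; order=3,0,1
step 4: dequeue 4; queue=[2,5]; order=3,0,1,4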